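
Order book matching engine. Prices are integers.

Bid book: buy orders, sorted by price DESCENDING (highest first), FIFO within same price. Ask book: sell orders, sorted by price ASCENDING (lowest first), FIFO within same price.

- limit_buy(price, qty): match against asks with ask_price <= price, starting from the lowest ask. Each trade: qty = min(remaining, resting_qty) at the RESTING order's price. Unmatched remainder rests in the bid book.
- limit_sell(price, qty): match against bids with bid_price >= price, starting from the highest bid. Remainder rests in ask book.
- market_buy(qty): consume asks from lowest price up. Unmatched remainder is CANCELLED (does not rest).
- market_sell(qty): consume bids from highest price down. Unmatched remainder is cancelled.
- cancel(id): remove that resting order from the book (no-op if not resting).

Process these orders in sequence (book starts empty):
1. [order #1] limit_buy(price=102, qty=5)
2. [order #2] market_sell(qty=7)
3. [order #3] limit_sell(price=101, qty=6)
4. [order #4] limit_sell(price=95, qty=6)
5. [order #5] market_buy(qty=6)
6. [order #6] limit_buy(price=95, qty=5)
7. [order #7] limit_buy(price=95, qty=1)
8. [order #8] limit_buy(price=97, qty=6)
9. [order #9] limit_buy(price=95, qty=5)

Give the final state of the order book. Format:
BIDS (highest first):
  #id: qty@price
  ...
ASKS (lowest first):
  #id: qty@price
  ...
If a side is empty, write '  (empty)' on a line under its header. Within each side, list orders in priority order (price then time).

Answer: BIDS (highest first):
  #8: 6@97
  #6: 5@95
  #7: 1@95
  #9: 5@95
ASKS (lowest first):
  #3: 6@101

Derivation:
After op 1 [order #1] limit_buy(price=102, qty=5): fills=none; bids=[#1:5@102] asks=[-]
After op 2 [order #2] market_sell(qty=7): fills=#1x#2:5@102; bids=[-] asks=[-]
After op 3 [order #3] limit_sell(price=101, qty=6): fills=none; bids=[-] asks=[#3:6@101]
After op 4 [order #4] limit_sell(price=95, qty=6): fills=none; bids=[-] asks=[#4:6@95 #3:6@101]
After op 5 [order #5] market_buy(qty=6): fills=#5x#4:6@95; bids=[-] asks=[#3:6@101]
After op 6 [order #6] limit_buy(price=95, qty=5): fills=none; bids=[#6:5@95] asks=[#3:6@101]
After op 7 [order #7] limit_buy(price=95, qty=1): fills=none; bids=[#6:5@95 #7:1@95] asks=[#3:6@101]
After op 8 [order #8] limit_buy(price=97, qty=6): fills=none; bids=[#8:6@97 #6:5@95 #7:1@95] asks=[#3:6@101]
After op 9 [order #9] limit_buy(price=95, qty=5): fills=none; bids=[#8:6@97 #6:5@95 #7:1@95 #9:5@95] asks=[#3:6@101]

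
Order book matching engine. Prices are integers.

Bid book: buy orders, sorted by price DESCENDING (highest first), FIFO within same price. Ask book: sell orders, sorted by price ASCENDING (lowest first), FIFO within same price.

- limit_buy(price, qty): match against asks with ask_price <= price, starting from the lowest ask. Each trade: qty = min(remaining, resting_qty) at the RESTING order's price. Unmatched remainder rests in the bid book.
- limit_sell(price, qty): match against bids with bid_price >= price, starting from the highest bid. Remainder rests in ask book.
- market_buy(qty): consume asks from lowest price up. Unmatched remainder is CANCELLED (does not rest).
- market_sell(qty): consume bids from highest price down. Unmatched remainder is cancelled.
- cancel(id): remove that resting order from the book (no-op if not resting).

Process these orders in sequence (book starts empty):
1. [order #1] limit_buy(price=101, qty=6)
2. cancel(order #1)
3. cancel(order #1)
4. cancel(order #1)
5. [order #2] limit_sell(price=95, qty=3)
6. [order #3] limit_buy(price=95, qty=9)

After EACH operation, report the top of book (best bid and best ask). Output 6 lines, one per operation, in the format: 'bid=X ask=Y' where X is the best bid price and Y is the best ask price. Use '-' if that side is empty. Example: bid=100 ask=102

Answer: bid=101 ask=-
bid=- ask=-
bid=- ask=-
bid=- ask=-
bid=- ask=95
bid=95 ask=-

Derivation:
After op 1 [order #1] limit_buy(price=101, qty=6): fills=none; bids=[#1:6@101] asks=[-]
After op 2 cancel(order #1): fills=none; bids=[-] asks=[-]
After op 3 cancel(order #1): fills=none; bids=[-] asks=[-]
After op 4 cancel(order #1): fills=none; bids=[-] asks=[-]
After op 5 [order #2] limit_sell(price=95, qty=3): fills=none; bids=[-] asks=[#2:3@95]
After op 6 [order #3] limit_buy(price=95, qty=9): fills=#3x#2:3@95; bids=[#3:6@95] asks=[-]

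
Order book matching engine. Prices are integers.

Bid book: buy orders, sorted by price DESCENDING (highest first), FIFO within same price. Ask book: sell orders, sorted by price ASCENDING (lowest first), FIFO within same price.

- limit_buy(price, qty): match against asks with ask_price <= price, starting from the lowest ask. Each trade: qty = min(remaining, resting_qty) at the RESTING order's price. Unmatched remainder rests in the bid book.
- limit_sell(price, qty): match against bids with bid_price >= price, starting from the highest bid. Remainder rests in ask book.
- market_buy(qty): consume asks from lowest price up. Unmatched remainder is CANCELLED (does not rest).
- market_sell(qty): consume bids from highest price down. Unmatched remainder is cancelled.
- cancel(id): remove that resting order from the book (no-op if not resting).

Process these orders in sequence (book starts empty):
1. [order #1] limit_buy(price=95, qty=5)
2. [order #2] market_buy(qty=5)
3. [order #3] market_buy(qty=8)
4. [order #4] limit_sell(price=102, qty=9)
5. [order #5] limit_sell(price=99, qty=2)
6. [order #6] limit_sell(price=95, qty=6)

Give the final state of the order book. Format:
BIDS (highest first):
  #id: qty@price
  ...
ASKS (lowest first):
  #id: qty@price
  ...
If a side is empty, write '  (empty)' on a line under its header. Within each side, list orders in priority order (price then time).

After op 1 [order #1] limit_buy(price=95, qty=5): fills=none; bids=[#1:5@95] asks=[-]
After op 2 [order #2] market_buy(qty=5): fills=none; bids=[#1:5@95] asks=[-]
After op 3 [order #3] market_buy(qty=8): fills=none; bids=[#1:5@95] asks=[-]
After op 4 [order #4] limit_sell(price=102, qty=9): fills=none; bids=[#1:5@95] asks=[#4:9@102]
After op 5 [order #5] limit_sell(price=99, qty=2): fills=none; bids=[#1:5@95] asks=[#5:2@99 #4:9@102]
After op 6 [order #6] limit_sell(price=95, qty=6): fills=#1x#6:5@95; bids=[-] asks=[#6:1@95 #5:2@99 #4:9@102]

Answer: BIDS (highest first):
  (empty)
ASKS (lowest first):
  #6: 1@95
  #5: 2@99
  #4: 9@102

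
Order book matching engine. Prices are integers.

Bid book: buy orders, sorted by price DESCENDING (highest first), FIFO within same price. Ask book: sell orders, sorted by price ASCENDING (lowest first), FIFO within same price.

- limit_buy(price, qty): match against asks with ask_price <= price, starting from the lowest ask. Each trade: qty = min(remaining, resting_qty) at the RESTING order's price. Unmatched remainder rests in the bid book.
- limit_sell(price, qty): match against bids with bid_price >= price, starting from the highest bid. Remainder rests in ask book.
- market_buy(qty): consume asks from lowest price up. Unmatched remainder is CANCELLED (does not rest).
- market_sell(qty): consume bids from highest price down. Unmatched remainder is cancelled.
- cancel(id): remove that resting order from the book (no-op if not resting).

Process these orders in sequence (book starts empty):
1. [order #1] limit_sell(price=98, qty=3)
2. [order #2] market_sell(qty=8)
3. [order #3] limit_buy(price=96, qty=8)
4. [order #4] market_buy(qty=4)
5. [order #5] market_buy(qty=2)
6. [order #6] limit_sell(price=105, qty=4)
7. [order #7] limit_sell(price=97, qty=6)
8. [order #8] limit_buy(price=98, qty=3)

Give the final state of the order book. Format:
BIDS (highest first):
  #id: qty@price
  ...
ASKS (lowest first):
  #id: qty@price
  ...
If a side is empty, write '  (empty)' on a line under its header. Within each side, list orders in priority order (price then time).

Answer: BIDS (highest first):
  #3: 8@96
ASKS (lowest first):
  #7: 3@97
  #6: 4@105

Derivation:
After op 1 [order #1] limit_sell(price=98, qty=3): fills=none; bids=[-] asks=[#1:3@98]
After op 2 [order #2] market_sell(qty=8): fills=none; bids=[-] asks=[#1:3@98]
After op 3 [order #3] limit_buy(price=96, qty=8): fills=none; bids=[#3:8@96] asks=[#1:3@98]
After op 4 [order #4] market_buy(qty=4): fills=#4x#1:3@98; bids=[#3:8@96] asks=[-]
After op 5 [order #5] market_buy(qty=2): fills=none; bids=[#3:8@96] asks=[-]
After op 6 [order #6] limit_sell(price=105, qty=4): fills=none; bids=[#3:8@96] asks=[#6:4@105]
After op 7 [order #7] limit_sell(price=97, qty=6): fills=none; bids=[#3:8@96] asks=[#7:6@97 #6:4@105]
After op 8 [order #8] limit_buy(price=98, qty=3): fills=#8x#7:3@97; bids=[#3:8@96] asks=[#7:3@97 #6:4@105]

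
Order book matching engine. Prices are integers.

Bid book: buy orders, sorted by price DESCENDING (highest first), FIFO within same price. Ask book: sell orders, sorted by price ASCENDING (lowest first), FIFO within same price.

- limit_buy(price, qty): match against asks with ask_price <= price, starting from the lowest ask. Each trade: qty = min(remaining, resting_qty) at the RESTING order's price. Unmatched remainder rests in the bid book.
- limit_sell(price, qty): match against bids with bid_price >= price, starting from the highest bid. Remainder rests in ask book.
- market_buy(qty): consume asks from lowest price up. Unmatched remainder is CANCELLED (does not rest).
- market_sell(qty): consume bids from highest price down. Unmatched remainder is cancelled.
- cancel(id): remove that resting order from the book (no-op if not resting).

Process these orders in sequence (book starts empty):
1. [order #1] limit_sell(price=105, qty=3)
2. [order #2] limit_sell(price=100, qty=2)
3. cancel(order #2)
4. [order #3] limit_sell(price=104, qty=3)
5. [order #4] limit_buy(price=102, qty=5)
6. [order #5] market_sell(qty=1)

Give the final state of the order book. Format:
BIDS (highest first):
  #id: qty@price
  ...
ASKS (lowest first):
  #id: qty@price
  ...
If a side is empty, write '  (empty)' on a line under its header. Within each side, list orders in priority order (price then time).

After op 1 [order #1] limit_sell(price=105, qty=3): fills=none; bids=[-] asks=[#1:3@105]
After op 2 [order #2] limit_sell(price=100, qty=2): fills=none; bids=[-] asks=[#2:2@100 #1:3@105]
After op 3 cancel(order #2): fills=none; bids=[-] asks=[#1:3@105]
After op 4 [order #3] limit_sell(price=104, qty=3): fills=none; bids=[-] asks=[#3:3@104 #1:3@105]
After op 5 [order #4] limit_buy(price=102, qty=5): fills=none; bids=[#4:5@102] asks=[#3:3@104 #1:3@105]
After op 6 [order #5] market_sell(qty=1): fills=#4x#5:1@102; bids=[#4:4@102] asks=[#3:3@104 #1:3@105]

Answer: BIDS (highest first):
  #4: 4@102
ASKS (lowest first):
  #3: 3@104
  #1: 3@105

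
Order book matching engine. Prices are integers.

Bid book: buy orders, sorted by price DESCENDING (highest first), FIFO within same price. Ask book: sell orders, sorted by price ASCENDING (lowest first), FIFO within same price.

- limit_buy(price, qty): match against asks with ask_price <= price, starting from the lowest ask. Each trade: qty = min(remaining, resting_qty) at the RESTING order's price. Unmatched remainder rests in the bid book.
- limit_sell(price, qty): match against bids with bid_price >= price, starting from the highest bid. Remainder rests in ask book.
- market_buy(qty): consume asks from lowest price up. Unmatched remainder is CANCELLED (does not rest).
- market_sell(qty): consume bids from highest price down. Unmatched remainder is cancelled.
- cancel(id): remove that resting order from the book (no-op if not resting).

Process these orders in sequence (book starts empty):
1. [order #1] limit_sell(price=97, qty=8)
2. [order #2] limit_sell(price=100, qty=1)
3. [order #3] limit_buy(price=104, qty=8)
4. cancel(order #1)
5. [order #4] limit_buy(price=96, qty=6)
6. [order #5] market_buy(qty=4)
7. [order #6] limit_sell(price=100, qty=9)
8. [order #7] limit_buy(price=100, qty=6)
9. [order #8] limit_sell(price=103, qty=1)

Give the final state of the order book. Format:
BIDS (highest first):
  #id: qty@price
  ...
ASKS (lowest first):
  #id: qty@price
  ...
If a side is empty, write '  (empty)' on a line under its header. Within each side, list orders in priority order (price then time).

Answer: BIDS (highest first):
  #4: 6@96
ASKS (lowest first):
  #6: 3@100
  #8: 1@103

Derivation:
After op 1 [order #1] limit_sell(price=97, qty=8): fills=none; bids=[-] asks=[#1:8@97]
After op 2 [order #2] limit_sell(price=100, qty=1): fills=none; bids=[-] asks=[#1:8@97 #2:1@100]
After op 3 [order #3] limit_buy(price=104, qty=8): fills=#3x#1:8@97; bids=[-] asks=[#2:1@100]
After op 4 cancel(order #1): fills=none; bids=[-] asks=[#2:1@100]
After op 5 [order #4] limit_buy(price=96, qty=6): fills=none; bids=[#4:6@96] asks=[#2:1@100]
After op 6 [order #5] market_buy(qty=4): fills=#5x#2:1@100; bids=[#4:6@96] asks=[-]
After op 7 [order #6] limit_sell(price=100, qty=9): fills=none; bids=[#4:6@96] asks=[#6:9@100]
After op 8 [order #7] limit_buy(price=100, qty=6): fills=#7x#6:6@100; bids=[#4:6@96] asks=[#6:3@100]
After op 9 [order #8] limit_sell(price=103, qty=1): fills=none; bids=[#4:6@96] asks=[#6:3@100 #8:1@103]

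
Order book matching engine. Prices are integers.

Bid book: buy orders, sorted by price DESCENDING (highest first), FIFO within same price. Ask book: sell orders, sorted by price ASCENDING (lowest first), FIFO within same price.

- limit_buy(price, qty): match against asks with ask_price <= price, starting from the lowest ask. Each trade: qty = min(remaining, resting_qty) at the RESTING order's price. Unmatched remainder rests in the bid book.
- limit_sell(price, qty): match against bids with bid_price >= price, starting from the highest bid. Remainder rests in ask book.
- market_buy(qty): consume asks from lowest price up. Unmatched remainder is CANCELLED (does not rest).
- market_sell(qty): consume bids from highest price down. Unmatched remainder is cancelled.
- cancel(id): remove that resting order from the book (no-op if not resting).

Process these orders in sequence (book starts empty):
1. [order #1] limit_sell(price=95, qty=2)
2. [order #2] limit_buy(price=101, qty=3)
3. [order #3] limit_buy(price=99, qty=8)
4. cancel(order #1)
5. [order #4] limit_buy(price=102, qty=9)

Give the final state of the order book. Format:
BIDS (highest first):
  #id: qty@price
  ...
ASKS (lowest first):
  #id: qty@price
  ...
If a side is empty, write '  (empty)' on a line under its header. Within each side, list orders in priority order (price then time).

Answer: BIDS (highest first):
  #4: 9@102
  #2: 1@101
  #3: 8@99
ASKS (lowest first):
  (empty)

Derivation:
After op 1 [order #1] limit_sell(price=95, qty=2): fills=none; bids=[-] asks=[#1:2@95]
After op 2 [order #2] limit_buy(price=101, qty=3): fills=#2x#1:2@95; bids=[#2:1@101] asks=[-]
After op 3 [order #3] limit_buy(price=99, qty=8): fills=none; bids=[#2:1@101 #3:8@99] asks=[-]
After op 4 cancel(order #1): fills=none; bids=[#2:1@101 #3:8@99] asks=[-]
After op 5 [order #4] limit_buy(price=102, qty=9): fills=none; bids=[#4:9@102 #2:1@101 #3:8@99] asks=[-]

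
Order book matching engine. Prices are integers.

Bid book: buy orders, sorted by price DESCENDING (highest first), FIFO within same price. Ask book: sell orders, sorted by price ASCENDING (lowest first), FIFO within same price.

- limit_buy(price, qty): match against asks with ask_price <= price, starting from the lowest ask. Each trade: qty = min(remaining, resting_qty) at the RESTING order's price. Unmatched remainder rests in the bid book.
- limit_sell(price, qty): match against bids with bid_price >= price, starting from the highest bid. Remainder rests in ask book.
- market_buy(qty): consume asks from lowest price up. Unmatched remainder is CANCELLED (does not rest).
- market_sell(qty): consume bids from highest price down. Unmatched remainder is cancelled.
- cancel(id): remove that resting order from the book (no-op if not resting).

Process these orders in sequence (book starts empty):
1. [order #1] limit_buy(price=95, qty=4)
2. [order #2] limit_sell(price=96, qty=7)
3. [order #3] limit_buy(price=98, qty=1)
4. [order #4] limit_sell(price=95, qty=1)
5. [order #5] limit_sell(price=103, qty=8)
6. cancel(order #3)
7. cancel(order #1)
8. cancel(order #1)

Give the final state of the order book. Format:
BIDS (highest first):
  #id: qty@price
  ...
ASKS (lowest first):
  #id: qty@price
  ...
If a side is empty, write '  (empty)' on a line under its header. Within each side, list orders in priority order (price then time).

After op 1 [order #1] limit_buy(price=95, qty=4): fills=none; bids=[#1:4@95] asks=[-]
After op 2 [order #2] limit_sell(price=96, qty=7): fills=none; bids=[#1:4@95] asks=[#2:7@96]
After op 3 [order #3] limit_buy(price=98, qty=1): fills=#3x#2:1@96; bids=[#1:4@95] asks=[#2:6@96]
After op 4 [order #4] limit_sell(price=95, qty=1): fills=#1x#4:1@95; bids=[#1:3@95] asks=[#2:6@96]
After op 5 [order #5] limit_sell(price=103, qty=8): fills=none; bids=[#1:3@95] asks=[#2:6@96 #5:8@103]
After op 6 cancel(order #3): fills=none; bids=[#1:3@95] asks=[#2:6@96 #5:8@103]
After op 7 cancel(order #1): fills=none; bids=[-] asks=[#2:6@96 #5:8@103]
After op 8 cancel(order #1): fills=none; bids=[-] asks=[#2:6@96 #5:8@103]

Answer: BIDS (highest first):
  (empty)
ASKS (lowest first):
  #2: 6@96
  #5: 8@103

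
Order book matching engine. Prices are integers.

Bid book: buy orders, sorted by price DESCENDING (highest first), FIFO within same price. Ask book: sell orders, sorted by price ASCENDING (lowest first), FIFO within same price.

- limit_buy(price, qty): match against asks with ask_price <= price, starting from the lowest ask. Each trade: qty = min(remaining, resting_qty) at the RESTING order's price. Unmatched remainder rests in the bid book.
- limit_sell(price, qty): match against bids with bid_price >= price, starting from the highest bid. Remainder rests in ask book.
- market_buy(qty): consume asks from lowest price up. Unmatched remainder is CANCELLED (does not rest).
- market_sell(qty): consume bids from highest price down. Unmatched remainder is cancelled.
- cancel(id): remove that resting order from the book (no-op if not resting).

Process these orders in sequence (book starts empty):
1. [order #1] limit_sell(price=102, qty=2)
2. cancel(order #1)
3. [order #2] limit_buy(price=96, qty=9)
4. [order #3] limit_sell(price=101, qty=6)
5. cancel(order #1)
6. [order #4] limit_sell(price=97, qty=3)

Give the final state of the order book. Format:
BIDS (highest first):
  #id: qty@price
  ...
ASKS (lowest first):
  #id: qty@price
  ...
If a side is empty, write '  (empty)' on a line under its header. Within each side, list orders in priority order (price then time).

Answer: BIDS (highest first):
  #2: 9@96
ASKS (lowest first):
  #4: 3@97
  #3: 6@101

Derivation:
After op 1 [order #1] limit_sell(price=102, qty=2): fills=none; bids=[-] asks=[#1:2@102]
After op 2 cancel(order #1): fills=none; bids=[-] asks=[-]
After op 3 [order #2] limit_buy(price=96, qty=9): fills=none; bids=[#2:9@96] asks=[-]
After op 4 [order #3] limit_sell(price=101, qty=6): fills=none; bids=[#2:9@96] asks=[#3:6@101]
After op 5 cancel(order #1): fills=none; bids=[#2:9@96] asks=[#3:6@101]
After op 6 [order #4] limit_sell(price=97, qty=3): fills=none; bids=[#2:9@96] asks=[#4:3@97 #3:6@101]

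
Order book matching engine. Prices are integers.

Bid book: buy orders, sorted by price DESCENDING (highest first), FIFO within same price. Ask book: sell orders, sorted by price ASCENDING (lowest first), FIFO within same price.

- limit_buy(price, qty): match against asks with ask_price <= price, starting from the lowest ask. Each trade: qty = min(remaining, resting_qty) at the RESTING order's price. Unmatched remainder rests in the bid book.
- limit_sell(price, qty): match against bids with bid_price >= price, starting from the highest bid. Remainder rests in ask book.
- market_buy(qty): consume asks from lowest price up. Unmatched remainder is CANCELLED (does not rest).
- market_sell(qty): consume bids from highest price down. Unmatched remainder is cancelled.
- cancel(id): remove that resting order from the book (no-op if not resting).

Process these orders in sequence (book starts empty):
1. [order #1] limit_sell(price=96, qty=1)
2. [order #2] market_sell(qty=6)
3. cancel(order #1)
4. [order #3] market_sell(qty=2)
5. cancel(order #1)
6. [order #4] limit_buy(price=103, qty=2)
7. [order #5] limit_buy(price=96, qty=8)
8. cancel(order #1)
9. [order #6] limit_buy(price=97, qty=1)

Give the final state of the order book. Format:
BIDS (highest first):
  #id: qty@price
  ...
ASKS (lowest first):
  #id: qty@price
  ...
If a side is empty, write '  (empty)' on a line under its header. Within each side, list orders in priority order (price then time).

After op 1 [order #1] limit_sell(price=96, qty=1): fills=none; bids=[-] asks=[#1:1@96]
After op 2 [order #2] market_sell(qty=6): fills=none; bids=[-] asks=[#1:1@96]
After op 3 cancel(order #1): fills=none; bids=[-] asks=[-]
After op 4 [order #3] market_sell(qty=2): fills=none; bids=[-] asks=[-]
After op 5 cancel(order #1): fills=none; bids=[-] asks=[-]
After op 6 [order #4] limit_buy(price=103, qty=2): fills=none; bids=[#4:2@103] asks=[-]
After op 7 [order #5] limit_buy(price=96, qty=8): fills=none; bids=[#4:2@103 #5:8@96] asks=[-]
After op 8 cancel(order #1): fills=none; bids=[#4:2@103 #5:8@96] asks=[-]
After op 9 [order #6] limit_buy(price=97, qty=1): fills=none; bids=[#4:2@103 #6:1@97 #5:8@96] asks=[-]

Answer: BIDS (highest first):
  #4: 2@103
  #6: 1@97
  #5: 8@96
ASKS (lowest first):
  (empty)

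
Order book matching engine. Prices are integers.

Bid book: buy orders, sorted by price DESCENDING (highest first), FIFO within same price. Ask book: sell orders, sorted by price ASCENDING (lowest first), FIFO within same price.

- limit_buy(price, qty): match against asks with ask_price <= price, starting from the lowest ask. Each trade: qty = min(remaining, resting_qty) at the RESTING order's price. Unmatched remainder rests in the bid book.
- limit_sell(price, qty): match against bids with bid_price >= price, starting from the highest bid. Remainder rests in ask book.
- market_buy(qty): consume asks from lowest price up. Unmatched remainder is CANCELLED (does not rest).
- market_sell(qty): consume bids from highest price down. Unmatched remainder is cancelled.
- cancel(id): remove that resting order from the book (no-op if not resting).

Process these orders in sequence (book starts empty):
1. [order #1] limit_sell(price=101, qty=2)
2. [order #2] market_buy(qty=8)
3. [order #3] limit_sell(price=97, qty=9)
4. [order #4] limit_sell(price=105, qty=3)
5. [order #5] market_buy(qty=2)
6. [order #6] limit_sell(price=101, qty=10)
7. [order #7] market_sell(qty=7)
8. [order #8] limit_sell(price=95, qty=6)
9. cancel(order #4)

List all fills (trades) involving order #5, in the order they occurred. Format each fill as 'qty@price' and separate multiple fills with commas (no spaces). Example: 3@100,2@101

Answer: 2@97

Derivation:
After op 1 [order #1] limit_sell(price=101, qty=2): fills=none; bids=[-] asks=[#1:2@101]
After op 2 [order #2] market_buy(qty=8): fills=#2x#1:2@101; bids=[-] asks=[-]
After op 3 [order #3] limit_sell(price=97, qty=9): fills=none; bids=[-] asks=[#3:9@97]
After op 4 [order #4] limit_sell(price=105, qty=3): fills=none; bids=[-] asks=[#3:9@97 #4:3@105]
After op 5 [order #5] market_buy(qty=2): fills=#5x#3:2@97; bids=[-] asks=[#3:7@97 #4:3@105]
After op 6 [order #6] limit_sell(price=101, qty=10): fills=none; bids=[-] asks=[#3:7@97 #6:10@101 #4:3@105]
After op 7 [order #7] market_sell(qty=7): fills=none; bids=[-] asks=[#3:7@97 #6:10@101 #4:3@105]
After op 8 [order #8] limit_sell(price=95, qty=6): fills=none; bids=[-] asks=[#8:6@95 #3:7@97 #6:10@101 #4:3@105]
After op 9 cancel(order #4): fills=none; bids=[-] asks=[#8:6@95 #3:7@97 #6:10@101]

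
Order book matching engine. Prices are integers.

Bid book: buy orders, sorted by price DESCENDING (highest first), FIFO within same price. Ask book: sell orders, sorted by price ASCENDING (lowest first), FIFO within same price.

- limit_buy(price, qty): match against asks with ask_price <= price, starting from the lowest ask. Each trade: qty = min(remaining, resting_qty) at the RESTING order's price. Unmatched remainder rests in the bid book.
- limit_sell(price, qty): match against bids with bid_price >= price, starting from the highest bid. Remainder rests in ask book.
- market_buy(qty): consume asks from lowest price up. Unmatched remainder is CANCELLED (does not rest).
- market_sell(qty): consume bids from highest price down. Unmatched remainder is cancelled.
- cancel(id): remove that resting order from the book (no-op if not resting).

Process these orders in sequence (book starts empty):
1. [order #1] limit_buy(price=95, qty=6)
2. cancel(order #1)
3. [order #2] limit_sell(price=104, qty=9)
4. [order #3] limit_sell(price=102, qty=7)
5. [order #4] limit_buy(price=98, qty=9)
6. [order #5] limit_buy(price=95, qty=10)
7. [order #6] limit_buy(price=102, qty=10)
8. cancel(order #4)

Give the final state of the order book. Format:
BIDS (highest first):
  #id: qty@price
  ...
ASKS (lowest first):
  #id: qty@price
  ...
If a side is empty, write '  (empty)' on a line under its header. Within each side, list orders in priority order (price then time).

After op 1 [order #1] limit_buy(price=95, qty=6): fills=none; bids=[#1:6@95] asks=[-]
After op 2 cancel(order #1): fills=none; bids=[-] asks=[-]
After op 3 [order #2] limit_sell(price=104, qty=9): fills=none; bids=[-] asks=[#2:9@104]
After op 4 [order #3] limit_sell(price=102, qty=7): fills=none; bids=[-] asks=[#3:7@102 #2:9@104]
After op 5 [order #4] limit_buy(price=98, qty=9): fills=none; bids=[#4:9@98] asks=[#3:7@102 #2:9@104]
After op 6 [order #5] limit_buy(price=95, qty=10): fills=none; bids=[#4:9@98 #5:10@95] asks=[#3:7@102 #2:9@104]
After op 7 [order #6] limit_buy(price=102, qty=10): fills=#6x#3:7@102; bids=[#6:3@102 #4:9@98 #5:10@95] asks=[#2:9@104]
After op 8 cancel(order #4): fills=none; bids=[#6:3@102 #5:10@95] asks=[#2:9@104]

Answer: BIDS (highest first):
  #6: 3@102
  #5: 10@95
ASKS (lowest first):
  #2: 9@104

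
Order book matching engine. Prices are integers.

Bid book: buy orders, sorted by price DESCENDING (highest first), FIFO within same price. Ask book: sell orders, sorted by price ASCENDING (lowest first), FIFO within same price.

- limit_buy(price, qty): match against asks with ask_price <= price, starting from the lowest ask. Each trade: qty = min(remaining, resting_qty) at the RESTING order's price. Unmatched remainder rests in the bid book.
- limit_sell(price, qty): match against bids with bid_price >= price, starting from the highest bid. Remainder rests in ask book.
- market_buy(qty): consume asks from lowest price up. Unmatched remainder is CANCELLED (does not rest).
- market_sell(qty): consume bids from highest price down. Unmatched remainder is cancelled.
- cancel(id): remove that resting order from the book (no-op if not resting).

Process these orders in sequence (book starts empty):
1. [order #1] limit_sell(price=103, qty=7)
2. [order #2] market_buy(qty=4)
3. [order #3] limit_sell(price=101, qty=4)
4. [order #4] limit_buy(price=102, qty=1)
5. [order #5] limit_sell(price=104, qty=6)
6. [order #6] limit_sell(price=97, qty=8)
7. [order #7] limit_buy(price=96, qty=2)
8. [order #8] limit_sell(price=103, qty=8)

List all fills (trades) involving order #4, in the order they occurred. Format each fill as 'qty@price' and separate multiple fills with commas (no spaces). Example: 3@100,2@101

Answer: 1@101

Derivation:
After op 1 [order #1] limit_sell(price=103, qty=7): fills=none; bids=[-] asks=[#1:7@103]
After op 2 [order #2] market_buy(qty=4): fills=#2x#1:4@103; bids=[-] asks=[#1:3@103]
After op 3 [order #3] limit_sell(price=101, qty=4): fills=none; bids=[-] asks=[#3:4@101 #1:3@103]
After op 4 [order #4] limit_buy(price=102, qty=1): fills=#4x#3:1@101; bids=[-] asks=[#3:3@101 #1:3@103]
After op 5 [order #5] limit_sell(price=104, qty=6): fills=none; bids=[-] asks=[#3:3@101 #1:3@103 #5:6@104]
After op 6 [order #6] limit_sell(price=97, qty=8): fills=none; bids=[-] asks=[#6:8@97 #3:3@101 #1:3@103 #5:6@104]
After op 7 [order #7] limit_buy(price=96, qty=2): fills=none; bids=[#7:2@96] asks=[#6:8@97 #3:3@101 #1:3@103 #5:6@104]
After op 8 [order #8] limit_sell(price=103, qty=8): fills=none; bids=[#7:2@96] asks=[#6:8@97 #3:3@101 #1:3@103 #8:8@103 #5:6@104]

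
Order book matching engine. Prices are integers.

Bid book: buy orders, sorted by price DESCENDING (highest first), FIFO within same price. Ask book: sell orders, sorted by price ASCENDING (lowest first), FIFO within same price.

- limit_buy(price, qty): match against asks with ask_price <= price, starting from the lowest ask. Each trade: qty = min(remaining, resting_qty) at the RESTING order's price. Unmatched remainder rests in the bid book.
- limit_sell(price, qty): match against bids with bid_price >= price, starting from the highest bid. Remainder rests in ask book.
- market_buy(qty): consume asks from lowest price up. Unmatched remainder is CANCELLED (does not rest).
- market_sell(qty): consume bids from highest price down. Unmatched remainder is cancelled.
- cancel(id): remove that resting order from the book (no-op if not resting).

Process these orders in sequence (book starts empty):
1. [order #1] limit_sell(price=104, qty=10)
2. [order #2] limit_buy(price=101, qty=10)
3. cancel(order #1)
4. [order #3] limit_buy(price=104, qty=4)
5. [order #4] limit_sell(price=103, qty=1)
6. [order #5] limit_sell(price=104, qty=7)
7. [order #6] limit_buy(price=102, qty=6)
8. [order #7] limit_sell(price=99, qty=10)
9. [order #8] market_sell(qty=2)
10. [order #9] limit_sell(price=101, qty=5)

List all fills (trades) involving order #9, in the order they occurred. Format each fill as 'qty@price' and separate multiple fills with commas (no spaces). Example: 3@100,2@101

After op 1 [order #1] limit_sell(price=104, qty=10): fills=none; bids=[-] asks=[#1:10@104]
After op 2 [order #2] limit_buy(price=101, qty=10): fills=none; bids=[#2:10@101] asks=[#1:10@104]
After op 3 cancel(order #1): fills=none; bids=[#2:10@101] asks=[-]
After op 4 [order #3] limit_buy(price=104, qty=4): fills=none; bids=[#3:4@104 #2:10@101] asks=[-]
After op 5 [order #4] limit_sell(price=103, qty=1): fills=#3x#4:1@104; bids=[#3:3@104 #2:10@101] asks=[-]
After op 6 [order #5] limit_sell(price=104, qty=7): fills=#3x#5:3@104; bids=[#2:10@101] asks=[#5:4@104]
After op 7 [order #6] limit_buy(price=102, qty=6): fills=none; bids=[#6:6@102 #2:10@101] asks=[#5:4@104]
After op 8 [order #7] limit_sell(price=99, qty=10): fills=#6x#7:6@102 #2x#7:4@101; bids=[#2:6@101] asks=[#5:4@104]
After op 9 [order #8] market_sell(qty=2): fills=#2x#8:2@101; bids=[#2:4@101] asks=[#5:4@104]
After op 10 [order #9] limit_sell(price=101, qty=5): fills=#2x#9:4@101; bids=[-] asks=[#9:1@101 #5:4@104]

Answer: 4@101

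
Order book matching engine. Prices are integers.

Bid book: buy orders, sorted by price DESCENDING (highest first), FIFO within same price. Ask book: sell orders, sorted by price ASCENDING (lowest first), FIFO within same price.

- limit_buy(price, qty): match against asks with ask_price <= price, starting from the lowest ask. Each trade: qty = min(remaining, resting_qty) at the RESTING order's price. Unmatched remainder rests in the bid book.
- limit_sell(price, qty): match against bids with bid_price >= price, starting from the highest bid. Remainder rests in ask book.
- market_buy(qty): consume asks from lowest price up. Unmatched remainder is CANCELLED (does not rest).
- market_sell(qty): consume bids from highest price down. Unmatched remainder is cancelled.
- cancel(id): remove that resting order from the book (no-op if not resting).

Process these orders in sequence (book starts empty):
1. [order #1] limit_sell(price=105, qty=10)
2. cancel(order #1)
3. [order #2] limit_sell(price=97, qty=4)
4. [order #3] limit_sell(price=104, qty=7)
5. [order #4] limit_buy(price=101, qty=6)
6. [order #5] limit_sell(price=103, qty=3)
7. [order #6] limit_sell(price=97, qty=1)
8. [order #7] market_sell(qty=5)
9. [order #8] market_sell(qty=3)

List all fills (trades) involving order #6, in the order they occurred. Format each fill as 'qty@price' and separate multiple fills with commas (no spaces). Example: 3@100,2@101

Answer: 1@101

Derivation:
After op 1 [order #1] limit_sell(price=105, qty=10): fills=none; bids=[-] asks=[#1:10@105]
After op 2 cancel(order #1): fills=none; bids=[-] asks=[-]
After op 3 [order #2] limit_sell(price=97, qty=4): fills=none; bids=[-] asks=[#2:4@97]
After op 4 [order #3] limit_sell(price=104, qty=7): fills=none; bids=[-] asks=[#2:4@97 #3:7@104]
After op 5 [order #4] limit_buy(price=101, qty=6): fills=#4x#2:4@97; bids=[#4:2@101] asks=[#3:7@104]
After op 6 [order #5] limit_sell(price=103, qty=3): fills=none; bids=[#4:2@101] asks=[#5:3@103 #3:7@104]
After op 7 [order #6] limit_sell(price=97, qty=1): fills=#4x#6:1@101; bids=[#4:1@101] asks=[#5:3@103 #3:7@104]
After op 8 [order #7] market_sell(qty=5): fills=#4x#7:1@101; bids=[-] asks=[#5:3@103 #3:7@104]
After op 9 [order #8] market_sell(qty=3): fills=none; bids=[-] asks=[#5:3@103 #3:7@104]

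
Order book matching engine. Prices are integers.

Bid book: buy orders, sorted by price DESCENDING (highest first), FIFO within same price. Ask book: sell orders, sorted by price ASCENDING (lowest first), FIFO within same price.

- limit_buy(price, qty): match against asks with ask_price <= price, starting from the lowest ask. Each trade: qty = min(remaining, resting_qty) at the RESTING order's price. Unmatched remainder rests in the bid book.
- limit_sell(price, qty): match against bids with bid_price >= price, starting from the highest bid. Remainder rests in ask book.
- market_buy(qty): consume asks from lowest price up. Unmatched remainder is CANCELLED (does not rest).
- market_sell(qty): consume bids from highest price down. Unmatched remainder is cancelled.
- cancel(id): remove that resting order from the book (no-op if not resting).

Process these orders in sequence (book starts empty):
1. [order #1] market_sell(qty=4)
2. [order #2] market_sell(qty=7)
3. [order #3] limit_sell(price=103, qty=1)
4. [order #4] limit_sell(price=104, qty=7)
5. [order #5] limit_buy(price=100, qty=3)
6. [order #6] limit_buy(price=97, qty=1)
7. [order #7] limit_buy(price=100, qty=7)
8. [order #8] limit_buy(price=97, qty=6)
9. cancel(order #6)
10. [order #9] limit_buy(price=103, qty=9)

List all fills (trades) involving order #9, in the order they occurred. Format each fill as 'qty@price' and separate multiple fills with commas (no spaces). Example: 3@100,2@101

Answer: 1@103

Derivation:
After op 1 [order #1] market_sell(qty=4): fills=none; bids=[-] asks=[-]
After op 2 [order #2] market_sell(qty=7): fills=none; bids=[-] asks=[-]
After op 3 [order #3] limit_sell(price=103, qty=1): fills=none; bids=[-] asks=[#3:1@103]
After op 4 [order #4] limit_sell(price=104, qty=7): fills=none; bids=[-] asks=[#3:1@103 #4:7@104]
After op 5 [order #5] limit_buy(price=100, qty=3): fills=none; bids=[#5:3@100] asks=[#3:1@103 #4:7@104]
After op 6 [order #6] limit_buy(price=97, qty=1): fills=none; bids=[#5:3@100 #6:1@97] asks=[#3:1@103 #4:7@104]
After op 7 [order #7] limit_buy(price=100, qty=7): fills=none; bids=[#5:3@100 #7:7@100 #6:1@97] asks=[#3:1@103 #4:7@104]
After op 8 [order #8] limit_buy(price=97, qty=6): fills=none; bids=[#5:3@100 #7:7@100 #6:1@97 #8:6@97] asks=[#3:1@103 #4:7@104]
After op 9 cancel(order #6): fills=none; bids=[#5:3@100 #7:7@100 #8:6@97] asks=[#3:1@103 #4:7@104]
After op 10 [order #9] limit_buy(price=103, qty=9): fills=#9x#3:1@103; bids=[#9:8@103 #5:3@100 #7:7@100 #8:6@97] asks=[#4:7@104]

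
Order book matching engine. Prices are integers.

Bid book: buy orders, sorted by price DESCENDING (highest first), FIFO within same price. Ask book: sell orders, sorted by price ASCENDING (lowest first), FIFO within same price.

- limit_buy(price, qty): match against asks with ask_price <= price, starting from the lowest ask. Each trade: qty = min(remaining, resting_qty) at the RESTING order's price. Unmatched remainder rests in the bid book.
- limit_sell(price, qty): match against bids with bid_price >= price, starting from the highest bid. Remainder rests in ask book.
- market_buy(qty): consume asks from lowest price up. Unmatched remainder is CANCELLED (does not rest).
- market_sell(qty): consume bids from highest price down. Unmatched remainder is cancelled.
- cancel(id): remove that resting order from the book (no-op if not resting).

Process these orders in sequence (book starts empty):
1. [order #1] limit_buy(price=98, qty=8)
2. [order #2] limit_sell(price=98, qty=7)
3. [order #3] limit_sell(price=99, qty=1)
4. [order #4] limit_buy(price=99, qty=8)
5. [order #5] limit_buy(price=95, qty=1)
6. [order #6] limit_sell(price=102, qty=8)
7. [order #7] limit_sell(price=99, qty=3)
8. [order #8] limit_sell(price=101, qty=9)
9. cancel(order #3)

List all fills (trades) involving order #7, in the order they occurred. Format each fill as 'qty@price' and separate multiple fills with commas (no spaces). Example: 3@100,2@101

Answer: 3@99

Derivation:
After op 1 [order #1] limit_buy(price=98, qty=8): fills=none; bids=[#1:8@98] asks=[-]
After op 2 [order #2] limit_sell(price=98, qty=7): fills=#1x#2:7@98; bids=[#1:1@98] asks=[-]
After op 3 [order #3] limit_sell(price=99, qty=1): fills=none; bids=[#1:1@98] asks=[#3:1@99]
After op 4 [order #4] limit_buy(price=99, qty=8): fills=#4x#3:1@99; bids=[#4:7@99 #1:1@98] asks=[-]
After op 5 [order #5] limit_buy(price=95, qty=1): fills=none; bids=[#4:7@99 #1:1@98 #5:1@95] asks=[-]
After op 6 [order #6] limit_sell(price=102, qty=8): fills=none; bids=[#4:7@99 #1:1@98 #5:1@95] asks=[#6:8@102]
After op 7 [order #7] limit_sell(price=99, qty=3): fills=#4x#7:3@99; bids=[#4:4@99 #1:1@98 #5:1@95] asks=[#6:8@102]
After op 8 [order #8] limit_sell(price=101, qty=9): fills=none; bids=[#4:4@99 #1:1@98 #5:1@95] asks=[#8:9@101 #6:8@102]
After op 9 cancel(order #3): fills=none; bids=[#4:4@99 #1:1@98 #5:1@95] asks=[#8:9@101 #6:8@102]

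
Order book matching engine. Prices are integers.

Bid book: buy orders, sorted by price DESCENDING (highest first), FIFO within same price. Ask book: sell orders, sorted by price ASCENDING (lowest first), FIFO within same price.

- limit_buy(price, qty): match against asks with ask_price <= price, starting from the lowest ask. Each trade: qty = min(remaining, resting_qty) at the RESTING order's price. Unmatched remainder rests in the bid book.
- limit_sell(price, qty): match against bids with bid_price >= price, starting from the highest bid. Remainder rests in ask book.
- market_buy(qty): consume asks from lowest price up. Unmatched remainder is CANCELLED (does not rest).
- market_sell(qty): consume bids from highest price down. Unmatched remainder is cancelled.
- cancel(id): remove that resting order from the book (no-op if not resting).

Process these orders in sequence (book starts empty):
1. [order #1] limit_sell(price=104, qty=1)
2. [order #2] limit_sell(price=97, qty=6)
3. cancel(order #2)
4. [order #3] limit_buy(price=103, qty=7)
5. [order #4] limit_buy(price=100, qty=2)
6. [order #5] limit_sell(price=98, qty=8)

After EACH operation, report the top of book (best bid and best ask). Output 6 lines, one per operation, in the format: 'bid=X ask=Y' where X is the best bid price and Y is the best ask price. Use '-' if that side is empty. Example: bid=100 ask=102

Answer: bid=- ask=104
bid=- ask=97
bid=- ask=104
bid=103 ask=104
bid=103 ask=104
bid=100 ask=104

Derivation:
After op 1 [order #1] limit_sell(price=104, qty=1): fills=none; bids=[-] asks=[#1:1@104]
After op 2 [order #2] limit_sell(price=97, qty=6): fills=none; bids=[-] asks=[#2:6@97 #1:1@104]
After op 3 cancel(order #2): fills=none; bids=[-] asks=[#1:1@104]
After op 4 [order #3] limit_buy(price=103, qty=7): fills=none; bids=[#3:7@103] asks=[#1:1@104]
After op 5 [order #4] limit_buy(price=100, qty=2): fills=none; bids=[#3:7@103 #4:2@100] asks=[#1:1@104]
After op 6 [order #5] limit_sell(price=98, qty=8): fills=#3x#5:7@103 #4x#5:1@100; bids=[#4:1@100] asks=[#1:1@104]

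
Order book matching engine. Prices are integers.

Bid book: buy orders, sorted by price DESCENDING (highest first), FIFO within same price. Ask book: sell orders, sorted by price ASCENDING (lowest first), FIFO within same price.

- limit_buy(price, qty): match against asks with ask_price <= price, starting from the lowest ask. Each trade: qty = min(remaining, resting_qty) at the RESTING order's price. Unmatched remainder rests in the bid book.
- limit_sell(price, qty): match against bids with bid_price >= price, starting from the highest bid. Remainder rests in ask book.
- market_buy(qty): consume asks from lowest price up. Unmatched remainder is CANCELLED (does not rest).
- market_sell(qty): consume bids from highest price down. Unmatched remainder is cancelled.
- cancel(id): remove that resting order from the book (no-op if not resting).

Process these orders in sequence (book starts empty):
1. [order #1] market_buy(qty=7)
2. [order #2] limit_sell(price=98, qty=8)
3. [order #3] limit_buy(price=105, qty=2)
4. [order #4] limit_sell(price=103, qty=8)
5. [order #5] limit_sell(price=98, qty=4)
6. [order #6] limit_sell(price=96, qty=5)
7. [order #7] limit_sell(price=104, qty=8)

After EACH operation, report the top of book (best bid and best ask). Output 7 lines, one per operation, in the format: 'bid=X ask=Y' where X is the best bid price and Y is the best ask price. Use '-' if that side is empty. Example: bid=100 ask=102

After op 1 [order #1] market_buy(qty=7): fills=none; bids=[-] asks=[-]
After op 2 [order #2] limit_sell(price=98, qty=8): fills=none; bids=[-] asks=[#2:8@98]
After op 3 [order #3] limit_buy(price=105, qty=2): fills=#3x#2:2@98; bids=[-] asks=[#2:6@98]
After op 4 [order #4] limit_sell(price=103, qty=8): fills=none; bids=[-] asks=[#2:6@98 #4:8@103]
After op 5 [order #5] limit_sell(price=98, qty=4): fills=none; bids=[-] asks=[#2:6@98 #5:4@98 #4:8@103]
After op 6 [order #6] limit_sell(price=96, qty=5): fills=none; bids=[-] asks=[#6:5@96 #2:6@98 #5:4@98 #4:8@103]
After op 7 [order #7] limit_sell(price=104, qty=8): fills=none; bids=[-] asks=[#6:5@96 #2:6@98 #5:4@98 #4:8@103 #7:8@104]

Answer: bid=- ask=-
bid=- ask=98
bid=- ask=98
bid=- ask=98
bid=- ask=98
bid=- ask=96
bid=- ask=96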